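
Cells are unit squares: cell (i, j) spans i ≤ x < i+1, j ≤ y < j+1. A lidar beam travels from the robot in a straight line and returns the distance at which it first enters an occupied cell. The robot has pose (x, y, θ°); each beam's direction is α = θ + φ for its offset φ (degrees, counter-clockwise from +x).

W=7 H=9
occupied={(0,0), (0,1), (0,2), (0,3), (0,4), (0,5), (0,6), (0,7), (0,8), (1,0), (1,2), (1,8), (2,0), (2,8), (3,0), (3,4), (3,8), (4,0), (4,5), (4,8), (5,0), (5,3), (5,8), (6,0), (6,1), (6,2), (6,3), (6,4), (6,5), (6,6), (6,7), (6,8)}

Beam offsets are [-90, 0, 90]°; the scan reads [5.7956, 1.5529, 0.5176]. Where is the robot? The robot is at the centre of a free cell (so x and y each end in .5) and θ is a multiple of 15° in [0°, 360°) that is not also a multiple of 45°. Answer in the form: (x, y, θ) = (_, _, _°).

(x, y, θ) = (2.5, 1.5, 195°)

Candidates: 31 free-cell centres × 16 headings = 496 poses. Raycast each; keep the one whose scan matches to 4 dp.
  (2.5, 3.5, 240°): beam 1 = 1.7321 ≠ 5.7956 ✗
  (3.5, 5.5, 75°): beam 1 = 0.5176 ≠ 5.7956 ✗
  (1.5, 3.5, 60°): beam 1 = 5.0000 ≠ 5.7956 ✗
  …
  (2.5, 1.5, 195°): r_1=5.7956, r_2=1.5529, r_3=0.5176 — all match ✓
Only this pose fits every beam.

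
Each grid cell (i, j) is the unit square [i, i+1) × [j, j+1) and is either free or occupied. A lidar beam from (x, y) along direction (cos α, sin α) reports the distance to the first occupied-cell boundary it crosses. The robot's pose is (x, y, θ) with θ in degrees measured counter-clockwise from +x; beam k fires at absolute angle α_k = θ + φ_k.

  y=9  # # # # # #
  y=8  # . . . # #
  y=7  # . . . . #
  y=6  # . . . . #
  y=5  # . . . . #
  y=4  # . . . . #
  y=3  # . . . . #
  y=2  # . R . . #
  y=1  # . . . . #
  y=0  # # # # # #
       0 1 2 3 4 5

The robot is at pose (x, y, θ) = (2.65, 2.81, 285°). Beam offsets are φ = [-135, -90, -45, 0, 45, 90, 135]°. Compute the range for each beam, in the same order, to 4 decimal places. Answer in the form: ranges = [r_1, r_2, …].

ranges = [1.9053, 1.7082, 2.0900, 1.8738, 2.7135, 2.4329, 4.7000]

beam 1: φ=-135°, α=150°
  d=(-0.8660,0.5000)  start (2,2)  tX=0.7506 tY=0.3800  stride 1/|dx|=1.1547 1/|dy|=2.0000
    cross y-line → (2,3), t=0.3800
    cross x-line → (1,3), t=0.7506
    cross x-line → (0,3), t=1.9053 (wall)
  → r_1 = 1.9053
beam 2: φ=-90°, α=195°
  d=(-0.9659,-0.2588)  start (2,2)  tX=0.6729 tY=3.1296  stride 1/|dx|=1.0353 1/|dy|=3.8637
    cross x-line → (1,2), t=0.6729
    cross x-line → (0,2), t=1.7082 (wall)
  → r_2 = 1.7082
beam 3: φ=-45°, α=240°
  d=(-0.5000,-0.8660)  start (2,2)  tX=1.3000 tY=0.9353  stride 1/|dx|=2.0000 1/|dy|=1.1547
    cross y-line → (2,1), t=0.9353
    cross x-line → (1,1), t=1.3000
    cross y-line → (1,0), t=2.0900 (wall)
  → r_3 = 2.0900
beam 4: φ=0°, α=285°
  d=(0.2588,-0.9659)  start (2,2)  tX=1.3523 tY=0.8386  stride 1/|dx|=3.8637 1/|dy|=1.0353
    cross y-line → (2,1), t=0.8386
    cross x-line → (3,1), t=1.3523
    cross y-line → (3,0), t=1.8738 (wall)
  → r_4 = 1.8738
beam 5: φ=45°, α=330°
  d=(0.8660,-0.5000)  start (2,2)  tX=0.4041 tY=1.6200  stride 1/|dx|=1.1547 1/|dy|=2.0000
    cross x-line → (3,2), t=0.4041
    cross x-line → (4,2), t=1.5588
    cross y-line → (4,1), t=1.6200
    cross x-line → (5,1), t=2.7135 (wall)
  → r_5 = 2.7135
beam 6: φ=90°, α=15°
  d=(0.9659,0.2588)  start (2,2)  tX=0.3623 tY=0.7341  stride 1/|dx|=1.0353 1/|dy|=3.8637
    cross x-line → (3,2), t=0.3623
    cross y-line → (3,3), t=0.7341
    cross x-line → (4,3), t=1.3976
    cross x-line → (5,3), t=2.4329 (wall)
  → r_6 = 2.4329
beam 7: φ=135°, α=60°
  d=(0.5000,0.8660)  start (2,2)  tX=0.7000 tY=0.2194  stride 1/|dx|=2.0000 1/|dy|=1.1547
    cross y-line → (2,3), t=0.2194
    cross x-line → (3,3), t=0.7000
    cross y-line → (3,4), t=1.3741
    cross y-line → (3,5), t=2.5288
    cross x-line → (4,5), t=2.7000
    cross y-line → (4,6), t=3.6835
    cross x-line → (5,6), t=4.7000 (wall)
  → r_7 = 4.7000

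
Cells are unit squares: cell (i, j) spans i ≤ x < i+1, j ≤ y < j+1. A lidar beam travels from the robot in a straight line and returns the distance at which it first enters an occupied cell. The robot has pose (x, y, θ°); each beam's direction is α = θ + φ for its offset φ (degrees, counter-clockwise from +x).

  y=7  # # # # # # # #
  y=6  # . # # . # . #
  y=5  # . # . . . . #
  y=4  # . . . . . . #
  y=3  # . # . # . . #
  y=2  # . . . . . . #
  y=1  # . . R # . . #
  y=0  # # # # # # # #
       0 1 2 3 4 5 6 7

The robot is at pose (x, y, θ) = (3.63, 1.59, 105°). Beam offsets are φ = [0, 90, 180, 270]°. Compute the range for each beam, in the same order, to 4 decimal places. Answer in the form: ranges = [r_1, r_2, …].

ranges = [2.4341, 2.2796, 0.6108, 0.3831]

beam 1: φ=0°, α=105°
  direction (-0.2588, 0.9659); cell (3,1); t to first gridline: x 2.4341, y 0.4245 (then +3.8637 / +1.0353)
    (3,2) via y @ 0.4245
    (3,3) via y @ 1.4597
    (2,3) via x @ 2.4341  # hit
  → r_1 = 2.4341
beam 2: φ=90°, α=195°
  direction (-0.9659, -0.2588); cell (3,1); t to first gridline: x 0.6522, y 2.2796 (then +1.0353 / +3.8637)
    (2,1) via x @ 0.6522
    (1,1) via x @ 1.6875
    (1,0) via y @ 2.2796  # hit
  → r_2 = 2.2796
beam 3: φ=180°, α=285°
  direction (0.2588, -0.9659); cell (3,1); t to first gridline: x 1.4296, y 0.6108 (then +3.8637 / +1.0353)
    (3,0) via y @ 0.6108  # hit
  → r_3 = 0.6108
beam 4: φ=270°, α=15°
  direction (0.9659, 0.2588); cell (3,1); t to first gridline: x 0.3831, y 1.5841 (then +1.0353 / +3.8637)
    (4,1) via x @ 0.3831  # hit
  → r_4 = 0.3831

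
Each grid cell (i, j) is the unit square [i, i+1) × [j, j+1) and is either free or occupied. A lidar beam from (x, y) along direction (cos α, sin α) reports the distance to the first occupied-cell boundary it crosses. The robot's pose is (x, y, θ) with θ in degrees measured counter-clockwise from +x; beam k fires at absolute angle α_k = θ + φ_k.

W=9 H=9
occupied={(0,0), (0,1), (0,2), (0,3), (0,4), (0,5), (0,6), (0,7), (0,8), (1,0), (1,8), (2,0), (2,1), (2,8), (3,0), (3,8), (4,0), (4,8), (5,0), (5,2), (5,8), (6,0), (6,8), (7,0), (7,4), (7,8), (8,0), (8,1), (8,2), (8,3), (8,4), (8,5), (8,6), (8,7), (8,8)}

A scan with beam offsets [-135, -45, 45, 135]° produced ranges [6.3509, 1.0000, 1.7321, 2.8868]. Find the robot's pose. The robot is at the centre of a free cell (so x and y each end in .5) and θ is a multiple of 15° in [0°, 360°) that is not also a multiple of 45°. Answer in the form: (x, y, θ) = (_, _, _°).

(x, y, θ) = (6.5, 5.5, 345°)

Enumerate (i+0.5, j+0.5, θ) over the 46 free cells and 16 admissible headings. For each, cast all 4 beams and compare to the given ranges.
  (4.5, 1.5, 30°): beam 1 = 0.5176 ≠ 6.3509 ✗
  (5.5, 6.5, 105°): beam 1 = 2.8868 ≠ 6.3509 ✗
  (5.5, 6.5, 255°): beam 1 = 1.7321 ≠ 6.3509 ✗
  (6.5, 7.5, 165°): beam 1 = 1.0000 ≠ 6.3509 ✗
  …
  (6.5, 5.5, 345°): r_1=6.3509, r_2=1.0000, r_3=1.7321, r_4=2.8868 — all match ✓
Only this pose fits every beam.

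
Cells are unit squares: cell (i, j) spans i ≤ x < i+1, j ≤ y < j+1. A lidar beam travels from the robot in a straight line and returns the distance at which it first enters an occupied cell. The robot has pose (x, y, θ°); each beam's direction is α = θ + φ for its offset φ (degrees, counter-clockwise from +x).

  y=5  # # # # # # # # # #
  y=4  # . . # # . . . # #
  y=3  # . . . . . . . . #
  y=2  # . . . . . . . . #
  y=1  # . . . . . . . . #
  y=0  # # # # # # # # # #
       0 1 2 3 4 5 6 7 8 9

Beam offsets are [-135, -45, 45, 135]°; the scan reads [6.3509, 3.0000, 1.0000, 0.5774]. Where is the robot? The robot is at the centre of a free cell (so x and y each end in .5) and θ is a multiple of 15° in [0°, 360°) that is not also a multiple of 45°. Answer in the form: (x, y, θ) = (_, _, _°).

Candidates: 29 free-cell centres × 16 headings = 464 poses. Raycast each; keep the one whose scan matches to 4 dp.
  (1.5, 4.5, 330°): beam 1 = 0.5176 ≠ 6.3509 ✗
  (7.5, 4.5, 300°): beam 1 = 1.9319 ≠ 6.3509 ✗
  (5.5, 4.5, 15°): beam 1 = 4.0415 ≠ 6.3509 ✗
  …
  (2.5, 1.5, 165°): r_1=6.3509, r_2=3.0000, r_3=1.0000, r_4=0.5774 — all match ✓
Unique over the lattice → pose = (2.5, 1.5, 165°).

(x, y, θ) = (2.5, 1.5, 165°)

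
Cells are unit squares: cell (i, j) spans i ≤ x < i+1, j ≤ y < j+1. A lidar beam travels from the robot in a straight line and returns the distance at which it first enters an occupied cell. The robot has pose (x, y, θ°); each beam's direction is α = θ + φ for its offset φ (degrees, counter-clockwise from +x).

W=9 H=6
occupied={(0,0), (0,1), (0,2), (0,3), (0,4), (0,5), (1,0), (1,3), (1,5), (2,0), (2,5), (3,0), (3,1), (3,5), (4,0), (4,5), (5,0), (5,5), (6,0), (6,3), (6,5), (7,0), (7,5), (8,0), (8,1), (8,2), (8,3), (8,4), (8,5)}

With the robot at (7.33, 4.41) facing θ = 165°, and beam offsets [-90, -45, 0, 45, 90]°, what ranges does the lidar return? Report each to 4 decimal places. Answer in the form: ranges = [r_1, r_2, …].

beam 1: φ=-90°, α=75°
  cosα=0.2588 sinα=0.9659 | (7,4) | tMaxX 2.5887 tMaxY 0.6108 | tΔX 3.8637 tΔY 1.0353
    t=0.6108 [y] (7,5) — stop
  → r_1 = 0.6108
beam 2: φ=-45°, α=120°
  cosα=-0.5000 sinα=0.8660 | (7,4) | tMaxX 0.6600 tMaxY 0.6813 | tΔX 2.0000 tΔY 1.1547
    t=0.6600 [x] (6,4)
    t=0.6813 [y] (6,5) — stop
  → r_2 = 0.6813
beam 3: φ=0°, α=165°
  cosα=-0.9659 sinα=0.2588 | (7,4) | tMaxX 0.3416 tMaxY 2.2796 | tΔX 1.0353 tΔY 3.8637
    t=0.3416 [x] (6,4)
    t=1.3769 [x] (5,4)
    t=2.2796 [y] (5,5) — stop
  → r_3 = 2.2796
beam 4: φ=45°, α=210°
  cosα=-0.8660 sinα=-0.5000 | (7,4) | tMaxX 0.3811 tMaxY 0.8200 | tΔX 1.1547 tΔY 2.0000
    t=0.3811 [x] (6,4)
    t=0.8200 [y] (6,3) — stop
  → r_4 = 0.8200
beam 5: φ=90°, α=255°
  cosα=-0.2588 sinα=-0.9659 | (7,4) | tMaxX 1.2750 tMaxY 0.4245 | tΔX 3.8637 tΔY 1.0353
    t=0.4245 [y] (7,3)
    t=1.2750 [x] (6,3) — stop
  → r_5 = 1.2750

ranges = [0.6108, 0.6813, 2.2796, 0.8200, 1.2750]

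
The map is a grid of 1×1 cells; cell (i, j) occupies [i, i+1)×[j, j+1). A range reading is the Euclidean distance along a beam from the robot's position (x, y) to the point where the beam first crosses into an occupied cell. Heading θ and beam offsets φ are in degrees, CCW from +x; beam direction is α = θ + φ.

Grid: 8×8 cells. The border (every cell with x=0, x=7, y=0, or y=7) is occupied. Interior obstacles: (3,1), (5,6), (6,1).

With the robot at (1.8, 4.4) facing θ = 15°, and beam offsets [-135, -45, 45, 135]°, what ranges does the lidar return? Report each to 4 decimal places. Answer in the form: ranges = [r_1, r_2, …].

ranges = [1.6000, 4.8497, 3.0022, 0.9238]

beam 1: φ=-135°, α=240°
  d=(-0.5000,-0.8660)  start (1,4)  tX=1.6000 tY=0.4619  stride 1/|dx|=2.0000 1/|dy|=1.1547
    cross y-line → (1,3), t=0.4619
    cross x-line → (0,3), t=1.6000 (wall)
  → r_1 = 1.6000
beam 2: φ=-45°, α=330°
  d=(0.8660,-0.5000)  start (1,4)  tX=0.2309 tY=0.8000  stride 1/|dx|=1.1547 1/|dy|=2.0000
    cross x-line → (2,4), t=0.2309
    cross y-line → (2,3), t=0.8000
    cross x-line → (3,3), t=1.3856
    cross x-line → (4,3), t=2.5403
    cross y-line → (4,2), t=2.8000
    cross x-line → (5,2), t=3.6950
    cross y-line → (5,1), t=4.8000
    cross x-line → (6,1), t=4.8497 (wall)
  → r_2 = 4.8497
beam 3: φ=45°, α=60°
  d=(0.5000,0.8660)  start (1,4)  tX=0.4000 tY=0.6928  stride 1/|dx|=2.0000 1/|dy|=1.1547
    cross x-line → (2,4), t=0.4000
    cross y-line → (2,5), t=0.6928
    cross y-line → (2,6), t=1.8475
    cross x-line → (3,6), t=2.4000
    cross y-line → (3,7), t=3.0022 (wall)
  → r_3 = 3.0022
beam 4: φ=135°, α=150°
  d=(-0.8660,0.5000)  start (1,4)  tX=0.9238 tY=1.2000  stride 1/|dx|=1.1547 1/|dy|=2.0000
    cross x-line → (0,4), t=0.9238 (wall)
  → r_4 = 0.9238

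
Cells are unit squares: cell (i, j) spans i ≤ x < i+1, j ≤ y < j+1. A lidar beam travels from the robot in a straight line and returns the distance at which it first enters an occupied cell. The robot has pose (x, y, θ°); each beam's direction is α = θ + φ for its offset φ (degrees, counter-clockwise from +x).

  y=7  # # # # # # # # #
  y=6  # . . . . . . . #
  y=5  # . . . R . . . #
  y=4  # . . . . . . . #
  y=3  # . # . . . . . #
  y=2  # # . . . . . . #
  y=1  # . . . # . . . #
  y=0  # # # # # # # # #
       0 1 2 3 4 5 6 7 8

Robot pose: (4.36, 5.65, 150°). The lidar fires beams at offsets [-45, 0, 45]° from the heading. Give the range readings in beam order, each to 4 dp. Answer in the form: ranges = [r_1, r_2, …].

beam 1: φ=-45°, α=105°
  direction (-0.2588, 0.9659); cell (4,5); t to first gridline: x 1.3909, y 0.3623 (then +3.8637 / +1.0353)
    (4,6) via y @ 0.3623
    (3,6) via x @ 1.3909
    (3,7) via y @ 1.3976  # hit
  → r_1 = 1.3976
beam 2: φ=0°, α=150°
  direction (-0.8660, 0.5000); cell (4,5); t to first gridline: x 0.4157, y 0.7000 (then +1.1547 / +2.0000)
    (3,5) via x @ 0.4157
    (3,6) via y @ 0.7000
    (2,6) via x @ 1.5704
    (2,7) via y @ 2.7000  # hit
  → r_2 = 2.7000
beam 3: φ=45°, α=195°
  direction (-0.9659, -0.2588); cell (4,5); t to first gridline: x 0.3727, y 2.5114 (then +1.0353 / +3.8637)
    (3,5) via x @ 0.3727
    (2,5) via x @ 1.4080
    (1,5) via x @ 2.4433
    (1,4) via y @ 2.5114
    (0,4) via x @ 3.4785  # hit
  → r_3 = 3.4785

ranges = [1.3976, 2.7000, 3.4785]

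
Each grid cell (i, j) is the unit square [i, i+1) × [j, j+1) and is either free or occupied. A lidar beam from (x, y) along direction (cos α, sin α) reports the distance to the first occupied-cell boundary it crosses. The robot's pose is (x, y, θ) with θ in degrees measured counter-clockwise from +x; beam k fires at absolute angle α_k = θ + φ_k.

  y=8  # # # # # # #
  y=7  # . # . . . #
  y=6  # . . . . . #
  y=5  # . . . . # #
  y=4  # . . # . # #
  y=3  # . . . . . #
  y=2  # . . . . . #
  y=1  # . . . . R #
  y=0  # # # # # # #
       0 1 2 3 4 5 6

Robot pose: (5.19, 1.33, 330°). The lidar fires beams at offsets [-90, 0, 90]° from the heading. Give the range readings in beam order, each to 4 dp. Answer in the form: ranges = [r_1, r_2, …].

ranges = [0.3811, 0.6600, 1.6200]

beam 1: φ=-90°, α=240°
  dir = (cos 240°, sin 240°) = (-0.5000, -0.8660); from cell (5,1)
  next x-line at t=0.3800, next y-line at t=0.3811; Δt_x=2.0000, Δt_y=1.1547
    x: enter (4,1) at t=0.3800
    y: enter (4,0) at t=0.3811 ← occupied
  → r_1 = 0.3811
beam 2: φ=0°, α=330°
  dir = (cos 330°, sin 330°) = (0.8660, -0.5000); from cell (5,1)
  next x-line at t=0.9353, next y-line at t=0.6600; Δt_x=1.1547, Δt_y=2.0000
    y: enter (5,0) at t=0.6600 ← occupied
  → r_2 = 0.6600
beam 3: φ=90°, α=60°
  dir = (cos 60°, sin 60°) = (0.5000, 0.8660); from cell (5,1)
  next x-line at t=1.6200, next y-line at t=0.7736; Δt_x=2.0000, Δt_y=1.1547
    y: enter (5,2) at t=0.7736
    x: enter (6,2) at t=1.6200 ← occupied
  → r_3 = 1.6200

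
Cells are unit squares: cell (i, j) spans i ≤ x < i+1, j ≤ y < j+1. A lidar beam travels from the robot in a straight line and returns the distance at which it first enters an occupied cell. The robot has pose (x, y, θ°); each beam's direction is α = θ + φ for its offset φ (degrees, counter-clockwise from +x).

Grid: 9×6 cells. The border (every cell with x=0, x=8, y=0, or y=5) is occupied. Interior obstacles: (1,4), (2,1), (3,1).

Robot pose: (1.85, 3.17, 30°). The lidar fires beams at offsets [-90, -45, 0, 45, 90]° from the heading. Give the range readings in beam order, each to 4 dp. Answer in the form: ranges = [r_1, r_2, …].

ranges = [1.3510, 6.3669, 3.6600, 1.8946, 0.9584]

beam 1: φ=-90°, α=300°
  dir = (cos 300°, sin 300°) = (0.5000, -0.8660); from cell (1,3)
  next x-line at t=0.3000, next y-line at t=0.1963; Δt_x=2.0000, Δt_y=1.1547
    y: enter (1,2) at t=0.1963
    x: enter (2,2) at t=0.3000
    y: enter (2,1) at t=1.3510 ← occupied
  → r_1 = 1.3510
beam 2: φ=-45°, α=345°
  dir = (cos 345°, sin 345°) = (0.9659, -0.2588); from cell (1,3)
  next x-line at t=0.1553, next y-line at t=0.6568; Δt_x=1.0353, Δt_y=3.8637
    x: enter (2,3) at t=0.1553
    y: enter (2,2) at t=0.6568
    x: enter (3,2) at t=1.1906
    x: enter (4,2) at t=2.2258
    x: enter (5,2) at t=3.2611
    x: enter (6,2) at t=4.2964
    y: enter (6,1) at t=4.5205
    x: enter (7,1) at t=5.3317
    x: enter (8,1) at t=6.3669 ← occupied
  → r_2 = 6.3669
beam 3: φ=0°, α=30°
  dir = (cos 30°, sin 30°) = (0.8660, 0.5000); from cell (1,3)
  next x-line at t=0.1732, next y-line at t=1.6600; Δt_x=1.1547, Δt_y=2.0000
    x: enter (2,3) at t=0.1732
    x: enter (3,3) at t=1.3279
    y: enter (3,4) at t=1.6600
    x: enter (4,4) at t=2.4826
    x: enter (5,4) at t=3.6373
    y: enter (5,5) at t=3.6600 ← occupied
  → r_3 = 3.6600
beam 4: φ=45°, α=75°
  dir = (cos 75°, sin 75°) = (0.2588, 0.9659); from cell (1,3)
  next x-line at t=0.5796, next y-line at t=0.8593; Δt_x=3.8637, Δt_y=1.0353
    x: enter (2,3) at t=0.5796
    y: enter (2,4) at t=0.8593
    y: enter (2,5) at t=1.8946 ← occupied
  → r_4 = 1.8946
beam 5: φ=90°, α=120°
  dir = (cos 120°, sin 120°) = (-0.5000, 0.8660); from cell (1,3)
  next x-line at t=1.7000, next y-line at t=0.9584; Δt_x=2.0000, Δt_y=1.1547
    y: enter (1,4) at t=0.9584 ← occupied
  → r_5 = 0.9584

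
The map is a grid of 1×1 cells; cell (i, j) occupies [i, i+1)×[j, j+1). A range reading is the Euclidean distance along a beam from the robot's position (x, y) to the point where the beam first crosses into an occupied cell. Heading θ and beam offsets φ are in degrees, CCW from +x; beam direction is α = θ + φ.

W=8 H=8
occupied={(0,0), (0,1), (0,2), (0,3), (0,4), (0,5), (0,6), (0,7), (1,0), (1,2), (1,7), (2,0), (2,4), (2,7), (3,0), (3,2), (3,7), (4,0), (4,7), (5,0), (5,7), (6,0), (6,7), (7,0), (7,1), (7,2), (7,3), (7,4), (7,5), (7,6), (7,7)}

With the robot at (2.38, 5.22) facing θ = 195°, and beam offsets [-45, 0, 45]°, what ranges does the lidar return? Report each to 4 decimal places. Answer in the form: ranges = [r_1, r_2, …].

ranges = [1.5935, 1.4287, 0.2540]

beam 1: φ=-45°, α=150°
  cosα=-0.8660 sinα=0.5000 | (2,5) | tMaxX 0.4388 tMaxY 1.5600 | tΔX 1.1547 tΔY 2.0000
    t=0.4388 [x] (1,5)
    t=1.5600 [y] (1,6)
    t=1.5935 [x] (0,6) — stop
  → r_1 = 1.5935
beam 2: φ=0°, α=195°
  cosα=-0.9659 sinα=-0.2588 | (2,5) | tMaxX 0.3934 tMaxY 0.8500 | tΔX 1.0353 tΔY 3.8637
    t=0.3934 [x] (1,5)
    t=0.8500 [y] (1,4)
    t=1.4287 [x] (0,4) — stop
  → r_2 = 1.4287
beam 3: φ=45°, α=240°
  cosα=-0.5000 sinα=-0.8660 | (2,5) | tMaxX 0.7600 tMaxY 0.2540 | tΔX 2.0000 tΔY 1.1547
    t=0.2540 [y] (2,4) — stop
  → r_3 = 0.2540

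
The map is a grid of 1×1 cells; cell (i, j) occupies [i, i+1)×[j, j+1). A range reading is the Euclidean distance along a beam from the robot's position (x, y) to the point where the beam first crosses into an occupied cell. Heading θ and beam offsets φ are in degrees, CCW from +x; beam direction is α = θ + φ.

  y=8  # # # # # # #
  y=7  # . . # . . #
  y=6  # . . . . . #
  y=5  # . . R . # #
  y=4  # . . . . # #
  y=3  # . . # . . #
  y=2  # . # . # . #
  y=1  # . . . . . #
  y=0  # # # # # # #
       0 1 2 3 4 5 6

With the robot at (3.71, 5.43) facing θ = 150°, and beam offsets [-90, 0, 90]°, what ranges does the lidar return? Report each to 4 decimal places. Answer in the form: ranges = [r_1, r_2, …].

ranges = [2.9676, 3.1292, 2.8059]

beam 1: φ=-90°, α=60°
  d=(0.5000,0.8660)  start (3,5)  tX=0.5800 tY=0.6582  stride 1/|dx|=2.0000 1/|dy|=1.1547
    cross x-line → (4,5), t=0.5800
    cross y-line → (4,6), t=0.6582
    cross y-line → (4,7), t=1.8129
    cross x-line → (5,7), t=2.5800
    cross y-line → (5,8), t=2.9676 (wall)
  → r_1 = 2.9676
beam 2: φ=0°, α=150°
  d=(-0.8660,0.5000)  start (3,5)  tX=0.8198 tY=1.1400  stride 1/|dx|=1.1547 1/|dy|=2.0000
    cross x-line → (2,5), t=0.8198
    cross y-line → (2,6), t=1.1400
    cross x-line → (1,6), t=1.9745
    cross x-line → (0,6), t=3.1292 (wall)
  → r_2 = 3.1292
beam 3: φ=90°, α=240°
  d=(-0.5000,-0.8660)  start (3,5)  tX=1.4200 tY=0.4965  stride 1/|dx|=2.0000 1/|dy|=1.1547
    cross y-line → (3,4), t=0.4965
    cross x-line → (2,4), t=1.4200
    cross y-line → (2,3), t=1.6512
    cross y-line → (2,2), t=2.8059 (wall)
  → r_3 = 2.8059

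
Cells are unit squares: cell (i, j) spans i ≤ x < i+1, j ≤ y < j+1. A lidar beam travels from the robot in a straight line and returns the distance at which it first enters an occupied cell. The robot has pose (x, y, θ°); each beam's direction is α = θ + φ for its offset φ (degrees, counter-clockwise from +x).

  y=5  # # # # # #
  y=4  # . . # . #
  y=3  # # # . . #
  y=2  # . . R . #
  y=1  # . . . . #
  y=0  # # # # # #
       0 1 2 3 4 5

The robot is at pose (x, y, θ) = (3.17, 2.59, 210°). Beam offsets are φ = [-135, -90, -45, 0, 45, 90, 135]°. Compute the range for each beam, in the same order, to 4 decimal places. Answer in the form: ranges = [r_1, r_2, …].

ranges = [1.4597, 0.4734, 1.5841, 2.5057, 1.6461, 1.8360, 1.8946]

beam 1: φ=-135°, α=75°
  direction (0.2588, 0.9659); cell (3,2); t to first gridline: x 3.2069, y 0.4245 (then +3.8637 / +1.0353)
    (3,3) via y @ 0.4245
    (3,4) via y @ 1.4597  # hit
  → r_1 = 1.4597
beam 2: φ=-90°, α=120°
  direction (-0.5000, 0.8660); cell (3,2); t to first gridline: x 0.3400, y 0.4734 (then +2.0000 / +1.1547)
    (2,2) via x @ 0.3400
    (2,3) via y @ 0.4734  # hit
  → r_2 = 0.4734
beam 3: φ=-45°, α=165°
  direction (-0.9659, 0.2588); cell (3,2); t to first gridline: x 0.1760, y 1.5841 (then +1.0353 / +3.8637)
    (2,2) via x @ 0.1760
    (1,2) via x @ 1.2113
    (1,3) via y @ 1.5841  # hit
  → r_3 = 1.5841
beam 4: φ=0°, α=210°
  direction (-0.8660, -0.5000); cell (3,2); t to first gridline: x 0.1963, y 1.1800 (then +1.1547 / +2.0000)
    (2,2) via x @ 0.1963
    (2,1) via y @ 1.1800
    (1,1) via x @ 1.3510
    (0,1) via x @ 2.5057  # hit
  → r_4 = 2.5057
beam 5: φ=45°, α=255°
  direction (-0.2588, -0.9659); cell (3,2); t to first gridline: x 0.6568, y 0.6108 (then +3.8637 / +1.0353)
    (3,1) via y @ 0.6108
    (2,1) via x @ 0.6568
    (2,0) via y @ 1.6461  # hit
  → r_5 = 1.6461
beam 6: φ=90°, α=300°
  direction (0.5000, -0.8660); cell (3,2); t to first gridline: x 1.6600, y 0.6813 (then +2.0000 / +1.1547)
    (3,1) via y @ 0.6813
    (4,1) via x @ 1.6600
    (4,0) via y @ 1.8360  # hit
  → r_6 = 1.8360
beam 7: φ=135°, α=345°
  direction (0.9659, -0.2588); cell (3,2); t to first gridline: x 0.8593, y 2.2796 (then +1.0353 / +3.8637)
    (4,2) via x @ 0.8593
    (5,2) via x @ 1.8946  # hit
  → r_7 = 1.8946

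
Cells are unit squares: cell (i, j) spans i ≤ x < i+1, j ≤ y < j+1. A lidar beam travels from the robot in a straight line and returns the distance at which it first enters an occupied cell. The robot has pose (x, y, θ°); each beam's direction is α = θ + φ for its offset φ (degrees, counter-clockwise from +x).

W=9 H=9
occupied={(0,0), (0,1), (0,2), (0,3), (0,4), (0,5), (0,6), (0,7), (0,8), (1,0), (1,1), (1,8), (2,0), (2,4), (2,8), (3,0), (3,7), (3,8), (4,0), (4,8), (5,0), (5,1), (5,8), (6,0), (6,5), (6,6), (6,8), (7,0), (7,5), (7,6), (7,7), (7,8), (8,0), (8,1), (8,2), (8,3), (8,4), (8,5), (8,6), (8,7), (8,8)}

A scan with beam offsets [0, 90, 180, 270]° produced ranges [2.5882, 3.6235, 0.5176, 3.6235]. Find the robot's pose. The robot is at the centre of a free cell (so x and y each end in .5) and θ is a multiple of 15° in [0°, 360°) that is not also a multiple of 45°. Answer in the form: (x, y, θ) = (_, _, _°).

(x, y, θ) = (3.5, 4.5, 15°)

Enumerate (i+0.5, j+0.5, θ) over the 40 free cells and 16 admissible headings. For each, cast all 4 beams and compare to the given ranges.
  (2.5, 5.5, 150°): beam 1 = 1.7321 ≠ 2.5882 ✗
  (6.5, 3.5, 30°): beam 1 = 1.7321 ≠ 2.5882 ✗
  (3.5, 6.5, 300°): beam 1 = 6.3509 ≠ 2.5882 ✗
  …
  (3.5, 4.5, 15°): r_1=2.5882, r_2=3.6235, r_3=0.5176, r_4=3.6235 — all match ✓
Unique over the lattice → pose = (3.5, 4.5, 15°).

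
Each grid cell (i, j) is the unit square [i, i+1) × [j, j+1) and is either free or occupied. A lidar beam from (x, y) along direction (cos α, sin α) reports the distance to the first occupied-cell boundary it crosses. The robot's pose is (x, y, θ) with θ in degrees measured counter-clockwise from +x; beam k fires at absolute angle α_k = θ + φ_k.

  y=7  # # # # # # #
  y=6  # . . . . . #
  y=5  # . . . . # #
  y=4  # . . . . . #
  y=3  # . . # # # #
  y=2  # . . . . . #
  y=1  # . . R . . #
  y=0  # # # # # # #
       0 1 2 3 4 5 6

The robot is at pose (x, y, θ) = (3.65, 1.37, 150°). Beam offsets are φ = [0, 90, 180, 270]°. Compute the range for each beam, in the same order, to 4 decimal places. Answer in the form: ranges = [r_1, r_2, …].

ranges = [3.0600, 0.4272, 0.7400, 1.8822]

beam 1: φ=0°, α=150°
  cosα=-0.8660 sinα=0.5000 | (3,1) | tMaxX 0.7506 tMaxY 1.2600 | tΔX 1.1547 tΔY 2.0000
    t=0.7506 [x] (2,1)
    t=1.2600 [y] (2,2)
    t=1.9053 [x] (1,2)
    t=3.0600 [x] (0,2) — stop
  → r_1 = 3.0600
beam 2: φ=90°, α=240°
  cosα=-0.5000 sinα=-0.8660 | (3,1) | tMaxX 1.3000 tMaxY 0.4272 | tΔX 2.0000 tΔY 1.1547
    t=0.4272 [y] (3,0) — stop
  → r_2 = 0.4272
beam 3: φ=180°, α=330°
  cosα=0.8660 sinα=-0.5000 | (3,1) | tMaxX 0.4041 tMaxY 0.7400 | tΔX 1.1547 tΔY 2.0000
    t=0.4041 [x] (4,1)
    t=0.7400 [y] (4,0) — stop
  → r_3 = 0.7400
beam 4: φ=270°, α=60°
  cosα=0.5000 sinα=0.8660 | (3,1) | tMaxX 0.7000 tMaxY 0.7275 | tΔX 2.0000 tΔY 1.1547
    t=0.7000 [x] (4,1)
    t=0.7275 [y] (4,2)
    t=1.8822 [y] (4,3) — stop
  → r_4 = 1.8822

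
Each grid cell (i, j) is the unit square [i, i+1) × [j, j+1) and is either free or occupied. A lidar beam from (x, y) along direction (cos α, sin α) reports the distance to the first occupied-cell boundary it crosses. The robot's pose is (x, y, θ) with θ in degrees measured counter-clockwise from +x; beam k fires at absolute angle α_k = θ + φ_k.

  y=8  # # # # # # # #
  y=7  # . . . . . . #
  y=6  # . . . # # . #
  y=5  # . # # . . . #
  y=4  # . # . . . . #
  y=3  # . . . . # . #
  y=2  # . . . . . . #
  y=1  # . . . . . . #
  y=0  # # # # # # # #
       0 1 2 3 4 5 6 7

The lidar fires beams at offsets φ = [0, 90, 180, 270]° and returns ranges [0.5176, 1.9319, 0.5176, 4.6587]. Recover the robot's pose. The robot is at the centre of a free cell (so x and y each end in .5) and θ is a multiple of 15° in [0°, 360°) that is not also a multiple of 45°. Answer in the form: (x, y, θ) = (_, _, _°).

Candidates: 36 free-cell centres × 16 headings = 576 poses. Raycast each; keep the one whose scan matches to 4 dp.
  (4.5, 4.5, 105°): beam 1 = 1.5529 ≠ 0.5176 ✗
  (1.5, 7.5, 240°): beam 1 = 1.0000 ≠ 0.5176 ✗
  (5.5, 2.5, 75°): beam 2 = 4.6587 ≠ 1.9319 ✗
  …
  (1.5, 5.5, 15°): r_1=0.5176, r_2=1.9319, r_3=0.5176, r_4=4.6587 — all match ✓
No second candidate reproduces the full scan.

(x, y, θ) = (1.5, 5.5, 15°)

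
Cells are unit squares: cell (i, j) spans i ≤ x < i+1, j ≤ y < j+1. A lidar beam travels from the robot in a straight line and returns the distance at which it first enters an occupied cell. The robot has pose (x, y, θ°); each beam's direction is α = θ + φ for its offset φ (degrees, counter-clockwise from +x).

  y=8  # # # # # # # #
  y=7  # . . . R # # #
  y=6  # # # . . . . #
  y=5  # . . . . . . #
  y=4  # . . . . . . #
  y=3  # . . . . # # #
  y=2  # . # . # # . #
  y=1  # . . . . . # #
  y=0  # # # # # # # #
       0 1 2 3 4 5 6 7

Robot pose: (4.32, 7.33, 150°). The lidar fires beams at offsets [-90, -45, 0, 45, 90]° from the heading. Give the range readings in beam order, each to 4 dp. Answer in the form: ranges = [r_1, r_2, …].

ranges = [0.7736, 0.6936, 1.3400, 1.3666, 6.6400]

beam 1: φ=-90°, α=60°
  direction (0.5000, 0.8660); cell (4,7); t to first gridline: x 1.3600, y 0.7736 (then +2.0000 / +1.1547)
    (4,8) via y @ 0.7736  # hit
  → r_1 = 0.7736
beam 2: φ=-45°, α=105°
  direction (-0.2588, 0.9659); cell (4,7); t to first gridline: x 1.2364, y 0.6936 (then +3.8637 / +1.0353)
    (4,8) via y @ 0.6936  # hit
  → r_2 = 0.6936
beam 3: φ=0°, α=150°
  direction (-0.8660, 0.5000); cell (4,7); t to first gridline: x 0.3695, y 1.3400 (then +1.1547 / +2.0000)
    (3,7) via x @ 0.3695
    (3,8) via y @ 1.3400  # hit
  → r_3 = 1.3400
beam 4: φ=45°, α=195°
  direction (-0.9659, -0.2588); cell (4,7); t to first gridline: x 0.3313, y 1.2750 (then +1.0353 / +3.8637)
    (3,7) via x @ 0.3313
    (3,6) via y @ 1.2750
    (2,6) via x @ 1.3666  # hit
  → r_4 = 1.3666
beam 5: φ=90°, α=240°
  direction (-0.5000, -0.8660); cell (4,7); t to first gridline: x 0.6400, y 0.3811 (then +2.0000 / +1.1547)
    (4,6) via y @ 0.3811
    (3,6) via x @ 0.6400
    (3,5) via y @ 1.5358
    (2,5) via x @ 2.6400
    (2,4) via y @ 2.6905
    (2,3) via y @ 3.8452
    (1,3) via x @ 4.6400
    (1,2) via y @ 4.9999
    (1,1) via y @ 6.1546
    (0,1) via x @ 6.6400  # hit
  → r_5 = 6.6400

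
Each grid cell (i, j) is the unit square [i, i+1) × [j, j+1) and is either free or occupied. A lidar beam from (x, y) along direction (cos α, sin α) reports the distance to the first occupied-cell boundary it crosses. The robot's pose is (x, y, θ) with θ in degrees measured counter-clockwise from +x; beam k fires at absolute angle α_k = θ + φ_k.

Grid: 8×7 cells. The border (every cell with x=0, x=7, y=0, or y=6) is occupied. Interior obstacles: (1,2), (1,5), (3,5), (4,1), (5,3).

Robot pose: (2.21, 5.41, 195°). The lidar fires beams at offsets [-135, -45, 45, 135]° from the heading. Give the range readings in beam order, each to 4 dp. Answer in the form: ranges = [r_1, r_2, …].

ranges = [0.6813, 0.2425, 0.4200, 3.2216]

beam 1: φ=-135°, α=60°
  d=(0.5000,0.8660)  start (2,5)  tX=1.5800 tY=0.6813  stride 1/|dx|=2.0000 1/|dy|=1.1547
    cross y-line → (2,6), t=0.6813 (wall)
  → r_1 = 0.6813
beam 2: φ=-45°, α=150°
  d=(-0.8660,0.5000)  start (2,5)  tX=0.2425 tY=1.1800  stride 1/|dx|=1.1547 1/|dy|=2.0000
    cross x-line → (1,5), t=0.2425 (wall)
  → r_2 = 0.2425
beam 3: φ=45°, α=240°
  d=(-0.5000,-0.8660)  start (2,5)  tX=0.4200 tY=0.4734  stride 1/|dx|=2.0000 1/|dy|=1.1547
    cross x-line → (1,5), t=0.4200 (wall)
  → r_3 = 0.4200
beam 4: φ=135°, α=330°
  d=(0.8660,-0.5000)  start (2,5)  tX=0.9122 tY=0.8200  stride 1/|dx|=1.1547 1/|dy|=2.0000
    cross y-line → (2,4), t=0.8200
    cross x-line → (3,4), t=0.9122
    cross x-line → (4,4), t=2.0669
    cross y-line → (4,3), t=2.8200
    cross x-line → (5,3), t=3.2216 (wall)
  → r_4 = 3.2216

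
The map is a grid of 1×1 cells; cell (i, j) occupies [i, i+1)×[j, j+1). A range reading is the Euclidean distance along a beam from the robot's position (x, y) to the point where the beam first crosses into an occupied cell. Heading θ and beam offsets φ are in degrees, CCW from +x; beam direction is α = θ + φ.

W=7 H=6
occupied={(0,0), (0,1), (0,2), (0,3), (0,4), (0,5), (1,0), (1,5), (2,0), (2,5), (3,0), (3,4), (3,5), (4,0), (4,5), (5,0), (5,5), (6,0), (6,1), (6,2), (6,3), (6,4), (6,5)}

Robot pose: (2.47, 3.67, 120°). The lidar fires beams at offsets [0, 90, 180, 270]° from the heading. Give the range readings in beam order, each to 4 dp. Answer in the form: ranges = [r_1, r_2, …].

beam 1: φ=0°, α=120°
  direction (-0.5000, 0.8660); cell (2,3); t to first gridline: x 0.9400, y 0.3811 (then +2.0000 / +1.1547)
    (2,4) via y @ 0.3811
    (1,4) via x @ 0.9400
    (1,5) via y @ 1.5358  # hit
  → r_1 = 1.5358
beam 2: φ=90°, α=210°
  direction (-0.8660, -0.5000); cell (2,3); t to first gridline: x 0.5427, y 1.3400 (then +1.1547 / +2.0000)
    (1,3) via x @ 0.5427
    (1,2) via y @ 1.3400
    (0,2) via x @ 1.6974  # hit
  → r_2 = 1.6974
beam 3: φ=180°, α=300°
  direction (0.5000, -0.8660); cell (2,3); t to first gridline: x 1.0600, y 0.7736 (then +2.0000 / +1.1547)
    (2,2) via y @ 0.7736
    (3,2) via x @ 1.0600
    (3,1) via y @ 1.9283
    (4,1) via x @ 3.0600
    (4,0) via y @ 3.0831  # hit
  → r_3 = 3.0831
beam 4: φ=270°, α=30°
  direction (0.8660, 0.5000); cell (2,3); t to first gridline: x 0.6120, y 0.6600 (then +1.1547 / +2.0000)
    (3,3) via x @ 0.6120
    (3,4) via y @ 0.6600  # hit
  → r_4 = 0.6600

ranges = [1.5358, 1.6974, 3.0831, 0.6600]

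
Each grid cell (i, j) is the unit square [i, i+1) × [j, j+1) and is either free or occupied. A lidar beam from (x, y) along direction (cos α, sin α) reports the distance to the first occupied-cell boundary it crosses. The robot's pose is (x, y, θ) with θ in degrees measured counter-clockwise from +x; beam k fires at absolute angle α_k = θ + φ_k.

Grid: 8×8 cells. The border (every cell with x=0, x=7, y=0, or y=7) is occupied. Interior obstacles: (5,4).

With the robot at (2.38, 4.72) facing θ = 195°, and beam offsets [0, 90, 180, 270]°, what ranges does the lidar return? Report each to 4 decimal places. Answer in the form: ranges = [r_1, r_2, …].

ranges = [1.4287, 3.8512, 4.7830, 2.3604]

beam 1: φ=0°, α=195°
  cosα=-0.9659 sinα=-0.2588 | (2,4) | tMaxX 0.3934 tMaxY 2.7819 | tΔX 1.0353 tΔY 3.8637
    t=0.3934 [x] (1,4)
    t=1.4287 [x] (0,4) — stop
  → r_1 = 1.4287
beam 2: φ=90°, α=285°
  cosα=0.2588 sinα=-0.9659 | (2,4) | tMaxX 2.3955 tMaxY 0.7454 | tΔX 3.8637 tΔY 1.0353
    t=0.7454 [y] (2,3)
    t=1.7807 [y] (2,2)
    t=2.3955 [x] (3,2)
    t=2.8160 [y] (3,1)
    t=3.8512 [y] (3,0) — stop
  → r_2 = 3.8512
beam 3: φ=180°, α=15°
  cosα=0.9659 sinα=0.2588 | (2,4) | tMaxX 0.6419 tMaxY 1.0818 | tΔX 1.0353 tΔY 3.8637
    t=0.6419 [x] (3,4)
    t=1.0818 [y] (3,5)
    t=1.6771 [x] (4,5)
    t=2.7124 [x] (5,5)
    t=3.7477 [x] (6,5)
    t=4.7830 [x] (7,5) — stop
  → r_3 = 4.7830
beam 4: φ=270°, α=105°
  cosα=-0.2588 sinα=0.9659 | (2,4) | tMaxX 1.4682 tMaxY 0.2899 | tΔX 3.8637 tΔY 1.0353
    t=0.2899 [y] (2,5)
    t=1.3252 [y] (2,6)
    t=1.4682 [x] (1,6)
    t=2.3604 [y] (1,7) — stop
  → r_4 = 2.3604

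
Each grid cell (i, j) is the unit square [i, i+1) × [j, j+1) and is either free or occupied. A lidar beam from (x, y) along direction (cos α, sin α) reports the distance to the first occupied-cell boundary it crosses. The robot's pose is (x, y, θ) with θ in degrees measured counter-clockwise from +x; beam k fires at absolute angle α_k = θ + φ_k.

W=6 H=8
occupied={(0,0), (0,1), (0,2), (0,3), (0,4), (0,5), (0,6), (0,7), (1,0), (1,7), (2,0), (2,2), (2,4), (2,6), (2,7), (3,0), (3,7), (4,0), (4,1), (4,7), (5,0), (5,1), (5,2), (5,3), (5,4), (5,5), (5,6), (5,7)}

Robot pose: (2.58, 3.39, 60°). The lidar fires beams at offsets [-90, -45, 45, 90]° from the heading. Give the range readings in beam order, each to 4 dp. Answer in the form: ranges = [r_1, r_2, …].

beam 1: φ=-90°, α=330°
  direction (0.8660, -0.5000); cell (2,3); t to first gridline: x 0.4850, y 0.7800 (then +1.1547 / +2.0000)
    (3,3) via x @ 0.4850
    (3,2) via y @ 0.7800
    (4,2) via x @ 1.6397
    (4,1) via y @ 2.7800  # hit
  → r_1 = 2.7800
beam 2: φ=-45°, α=15°
  direction (0.9659, 0.2588); cell (2,3); t to first gridline: x 0.4348, y 2.3569 (then +1.0353 / +3.8637)
    (3,3) via x @ 0.4348
    (4,3) via x @ 1.4701
    (4,4) via y @ 2.3569
    (5,4) via x @ 2.5054  # hit
  → r_2 = 2.5054
beam 3: φ=45°, α=105°
  direction (-0.2588, 0.9659); cell (2,3); t to first gridline: x 2.2409, y 0.6315 (then +3.8637 / +1.0353)
    (2,4) via y @ 0.6315  # hit
  → r_3 = 0.6315
beam 4: φ=90°, α=150°
  direction (-0.8660, 0.5000); cell (2,3); t to first gridline: x 0.6697, y 1.2200 (then +1.1547 / +2.0000)
    (1,3) via x @ 0.6697
    (1,4) via y @ 1.2200
    (0,4) via x @ 1.8244  # hit
  → r_4 = 1.8244

ranges = [2.7800, 2.5054, 0.6315, 1.8244]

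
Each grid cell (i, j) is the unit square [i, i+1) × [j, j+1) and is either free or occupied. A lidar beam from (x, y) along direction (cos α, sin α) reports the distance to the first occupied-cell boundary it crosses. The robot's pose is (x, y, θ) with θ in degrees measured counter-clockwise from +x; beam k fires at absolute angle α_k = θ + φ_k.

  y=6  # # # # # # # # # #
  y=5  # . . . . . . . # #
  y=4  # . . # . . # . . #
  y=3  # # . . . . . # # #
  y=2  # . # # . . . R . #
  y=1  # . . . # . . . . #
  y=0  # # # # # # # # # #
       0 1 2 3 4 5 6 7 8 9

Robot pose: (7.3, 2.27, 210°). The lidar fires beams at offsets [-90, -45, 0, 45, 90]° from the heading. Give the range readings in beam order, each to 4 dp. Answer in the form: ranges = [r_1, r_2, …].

beam 1: φ=-90°, α=120°
  cosα=-0.5000 sinα=0.8660 | (7,2) | tMaxX 0.6000 tMaxY 0.8429 | tΔX 2.0000 tΔY 1.1547
    t=0.6000 [x] (6,2)
    t=0.8429 [y] (6,3)
    t=1.9976 [y] (6,4) — stop
  → r_1 = 1.9976
beam 2: φ=-45°, α=165°
  cosα=-0.9659 sinα=0.2588 | (7,2) | tMaxX 0.3106 tMaxY 2.8205 | tΔX 1.0353 tΔY 3.8637
    t=0.3106 [x] (6,2)
    t=1.3459 [x] (5,2)
    t=2.3811 [x] (4,2)
    t=2.8205 [y] (4,3)
    t=3.4164 [x] (3,3)
    t=4.4517 [x] (2,3)
    t=5.4870 [x] (1,3) — stop
  → r_2 = 5.4870
beam 3: φ=0°, α=210°
  cosα=-0.8660 sinα=-0.5000 | (7,2) | tMaxX 0.3464 tMaxY 0.5400 | tΔX 1.1547 tΔY 2.0000
    t=0.3464 [x] (6,2)
    t=0.5400 [y] (6,1)
    t=1.5011 [x] (5,1)
    t=2.5400 [y] (5,0) — stop
  → r_3 = 2.5400
beam 4: φ=45°, α=255°
  cosα=-0.2588 sinα=-0.9659 | (7,2) | tMaxX 1.1591 tMaxY 0.2795 | tΔX 3.8637 tΔY 1.0353
    t=0.2795 [y] (7,1)
    t=1.1591 [x] (6,1)
    t=1.3148 [y] (6,0) — stop
  → r_4 = 1.3148
beam 5: φ=90°, α=300°
  cosα=0.5000 sinα=-0.8660 | (7,2) | tMaxX 1.4000 tMaxY 0.3118 | tΔX 2.0000 tΔY 1.1547
    t=0.3118 [y] (7,1)
    t=1.4000 [x] (8,1)
    t=1.4665 [y] (8,0) — stop
  → r_5 = 1.4665

ranges = [1.9976, 5.4870, 2.5400, 1.3148, 1.4665]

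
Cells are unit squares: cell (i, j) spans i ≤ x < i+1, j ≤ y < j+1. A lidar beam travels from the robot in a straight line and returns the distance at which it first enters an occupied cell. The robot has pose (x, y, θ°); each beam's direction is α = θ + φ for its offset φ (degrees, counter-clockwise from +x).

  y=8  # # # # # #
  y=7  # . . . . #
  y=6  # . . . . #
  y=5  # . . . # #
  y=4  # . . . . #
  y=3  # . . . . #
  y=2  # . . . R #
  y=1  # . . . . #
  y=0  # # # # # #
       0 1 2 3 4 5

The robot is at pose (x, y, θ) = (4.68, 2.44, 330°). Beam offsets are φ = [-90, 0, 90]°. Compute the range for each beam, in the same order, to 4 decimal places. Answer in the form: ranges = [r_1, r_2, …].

ranges = [1.6628, 0.3695, 0.6400]

beam 1: φ=-90°, α=240°
  dir = (cos 240°, sin 240°) = (-0.5000, -0.8660); from cell (4,2)
  next x-line at t=1.3600, next y-line at t=0.5081; Δt_x=2.0000, Δt_y=1.1547
    y: enter (4,1) at t=0.5081
    x: enter (3,1) at t=1.3600
    y: enter (3,0) at t=1.6628 ← occupied
  → r_1 = 1.6628
beam 2: φ=0°, α=330°
  dir = (cos 330°, sin 330°) = (0.8660, -0.5000); from cell (4,2)
  next x-line at t=0.3695, next y-line at t=0.8800; Δt_x=1.1547, Δt_y=2.0000
    x: enter (5,2) at t=0.3695 ← occupied
  → r_2 = 0.3695
beam 3: φ=90°, α=60°
  dir = (cos 60°, sin 60°) = (0.5000, 0.8660); from cell (4,2)
  next x-line at t=0.6400, next y-line at t=0.6466; Δt_x=2.0000, Δt_y=1.1547
    x: enter (5,2) at t=0.6400 ← occupied
  → r_3 = 0.6400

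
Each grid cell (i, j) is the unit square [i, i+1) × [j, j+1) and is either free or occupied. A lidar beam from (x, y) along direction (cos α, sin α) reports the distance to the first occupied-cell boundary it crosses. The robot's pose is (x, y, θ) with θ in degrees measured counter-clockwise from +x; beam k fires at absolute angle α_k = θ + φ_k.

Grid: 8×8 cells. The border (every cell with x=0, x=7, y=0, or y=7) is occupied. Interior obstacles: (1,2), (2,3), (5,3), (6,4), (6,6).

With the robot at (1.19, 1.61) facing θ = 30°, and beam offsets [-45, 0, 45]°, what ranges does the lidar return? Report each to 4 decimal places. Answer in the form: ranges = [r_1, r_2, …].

beam 1: φ=-45°, α=345°
  d=(0.9659,-0.2588)  start (1,1)  tX=0.8386 tY=2.3569  stride 1/|dx|=1.0353 1/|dy|=3.8637
    cross x-line → (2,1), t=0.8386
    cross x-line → (3,1), t=1.8738
    cross y-line → (3,0), t=2.3569 (wall)
  → r_1 = 2.3569
beam 2: φ=0°, α=30°
  d=(0.8660,0.5000)  start (1,1)  tX=0.9353 tY=0.7800  stride 1/|dx|=1.1547 1/|dy|=2.0000
    cross y-line → (1,2), t=0.7800 (wall)
  → r_2 = 0.7800
beam 3: φ=45°, α=75°
  d=(0.2588,0.9659)  start (1,1)  tX=3.1296 tY=0.4038  stride 1/|dx|=3.8637 1/|dy|=1.0353
    cross y-line → (1,2), t=0.4038 (wall)
  → r_3 = 0.4038

ranges = [2.3569, 0.7800, 0.4038]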